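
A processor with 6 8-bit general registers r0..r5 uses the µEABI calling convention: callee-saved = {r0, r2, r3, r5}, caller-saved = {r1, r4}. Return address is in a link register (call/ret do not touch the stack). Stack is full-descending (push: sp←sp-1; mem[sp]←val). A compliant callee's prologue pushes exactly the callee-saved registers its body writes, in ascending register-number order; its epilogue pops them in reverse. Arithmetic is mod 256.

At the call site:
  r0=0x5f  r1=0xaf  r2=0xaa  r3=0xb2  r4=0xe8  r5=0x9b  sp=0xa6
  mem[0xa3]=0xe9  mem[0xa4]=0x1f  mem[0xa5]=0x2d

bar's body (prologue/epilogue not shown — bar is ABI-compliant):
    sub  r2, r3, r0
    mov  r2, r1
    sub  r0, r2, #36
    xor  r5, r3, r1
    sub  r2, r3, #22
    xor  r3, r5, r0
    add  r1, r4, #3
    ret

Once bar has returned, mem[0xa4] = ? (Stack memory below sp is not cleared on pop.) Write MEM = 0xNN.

MEM = 0xaa

prologue: push r0 -> mem[0xa5]=0x5f, sp=0xa5
prologue: push r2 -> mem[0xa4]=0xaa, sp=0xa4
prologue: push r3 -> mem[0xa3]=0xb2, sp=0xa3
prologue: push r5 -> mem[0xa2]=0x9b, sp=0xa2
body[0] sub  r2, r3, r0 -> r2=0x53
body[1] mov  r2, r1 -> r2=0xaf
body[2] sub  r0, r2, #36 -> r0=0x8b
body[3] xor  r5, r3, r1 -> r5=0x1d
body[4] sub  r2, r3, #22 -> r2=0x9c
body[5] xor  r3, r5, r0 -> r3=0x96
body[6] add  r1, r4, #3 -> r1=0xeb
epilogue: pop r5=0x9b, sp=0xa3
epilogue: pop r3=0xb2, sp=0xa4
epilogue: pop r2=0xaa, sp=0xa5
epilogue: pop r0=0x5f, sp=0xa6
prologue pushed ['r0', 'r2', 'r3', 'r5'] at ['0xa5', '0xa4', '0xa3', '0xa2']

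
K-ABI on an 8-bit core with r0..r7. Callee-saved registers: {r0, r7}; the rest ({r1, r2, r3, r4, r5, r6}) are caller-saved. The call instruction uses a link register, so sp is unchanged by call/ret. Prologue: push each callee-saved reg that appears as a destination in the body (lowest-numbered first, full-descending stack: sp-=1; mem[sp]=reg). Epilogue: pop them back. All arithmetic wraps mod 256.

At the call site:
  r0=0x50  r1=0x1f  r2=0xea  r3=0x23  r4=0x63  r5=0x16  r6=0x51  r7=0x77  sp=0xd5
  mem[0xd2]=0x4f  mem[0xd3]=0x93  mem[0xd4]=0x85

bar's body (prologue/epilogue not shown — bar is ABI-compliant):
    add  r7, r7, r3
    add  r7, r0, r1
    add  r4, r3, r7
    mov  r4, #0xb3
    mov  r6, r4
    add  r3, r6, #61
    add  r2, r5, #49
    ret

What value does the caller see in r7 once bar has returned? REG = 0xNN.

REG = 0x77

prologue: push r7 -> mem[0xd4]=0x77, sp=0xd4
body[0] add  r7, r7, r3 -> r7=0x9a
body[1] add  r7, r0, r1 -> r7=0x6f
body[2] add  r4, r3, r7 -> r4=0x92
body[3] mov  r4, #0xb3 -> r4=0xb3
body[4] mov  r6, r4 -> r6=0xb3
body[5] add  r3, r6, #61 -> r3=0xf0
body[6] add  r2, r5, #49 -> r2=0x47
epilogue: pop r7=0x77, sp=0xd5
r7 is callee-saved -> restored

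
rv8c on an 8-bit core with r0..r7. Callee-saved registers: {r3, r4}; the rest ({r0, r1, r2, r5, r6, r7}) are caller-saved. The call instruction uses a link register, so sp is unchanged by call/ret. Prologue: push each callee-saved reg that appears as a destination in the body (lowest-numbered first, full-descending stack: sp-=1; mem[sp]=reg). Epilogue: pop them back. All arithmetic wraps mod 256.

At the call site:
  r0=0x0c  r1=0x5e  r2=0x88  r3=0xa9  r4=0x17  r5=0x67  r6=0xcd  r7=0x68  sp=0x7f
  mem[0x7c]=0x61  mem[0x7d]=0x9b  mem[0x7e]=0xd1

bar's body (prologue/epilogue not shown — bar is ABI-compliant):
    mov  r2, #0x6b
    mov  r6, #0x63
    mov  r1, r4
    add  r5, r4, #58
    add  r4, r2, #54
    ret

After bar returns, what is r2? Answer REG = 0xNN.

REG = 0x6b

prologue: push r4 -> mem[0x7e]=0x17, sp=0x7e
body[0] mov  r2, #0x6b -> r2=0x6b
body[1] mov  r6, #0x63 -> r6=0x63
body[2] mov  r1, r4 -> r1=0x17
body[3] add  r5, r4, #58 -> r5=0x51
body[4] add  r4, r2, #54 -> r4=0xa1
epilogue: pop r4=0x17, sp=0x7f
r2 is caller-saved -> body value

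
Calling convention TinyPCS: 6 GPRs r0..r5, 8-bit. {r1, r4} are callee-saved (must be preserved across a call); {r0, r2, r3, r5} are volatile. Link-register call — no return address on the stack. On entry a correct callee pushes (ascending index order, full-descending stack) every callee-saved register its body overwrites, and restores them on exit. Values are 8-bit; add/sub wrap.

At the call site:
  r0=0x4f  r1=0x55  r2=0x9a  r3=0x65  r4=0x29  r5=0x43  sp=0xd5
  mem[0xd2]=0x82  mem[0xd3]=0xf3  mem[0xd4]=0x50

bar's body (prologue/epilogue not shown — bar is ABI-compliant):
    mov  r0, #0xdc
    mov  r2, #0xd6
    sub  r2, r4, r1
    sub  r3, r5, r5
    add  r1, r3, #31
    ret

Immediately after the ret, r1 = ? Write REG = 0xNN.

REG = 0x55

prologue: push r1 -> mem[0xd4]=0x55, sp=0xd4
body[0] mov  r0, #0xdc -> r0=0xdc
body[1] mov  r2, #0xd6 -> r2=0xd6
body[2] sub  r2, r4, r1 -> r2=0xd4
body[3] sub  r3, r5, r5 -> r3=0x00
body[4] add  r1, r3, #31 -> r1=0x1f
epilogue: pop r1=0x55, sp=0xd5
r1 is callee-saved -> restored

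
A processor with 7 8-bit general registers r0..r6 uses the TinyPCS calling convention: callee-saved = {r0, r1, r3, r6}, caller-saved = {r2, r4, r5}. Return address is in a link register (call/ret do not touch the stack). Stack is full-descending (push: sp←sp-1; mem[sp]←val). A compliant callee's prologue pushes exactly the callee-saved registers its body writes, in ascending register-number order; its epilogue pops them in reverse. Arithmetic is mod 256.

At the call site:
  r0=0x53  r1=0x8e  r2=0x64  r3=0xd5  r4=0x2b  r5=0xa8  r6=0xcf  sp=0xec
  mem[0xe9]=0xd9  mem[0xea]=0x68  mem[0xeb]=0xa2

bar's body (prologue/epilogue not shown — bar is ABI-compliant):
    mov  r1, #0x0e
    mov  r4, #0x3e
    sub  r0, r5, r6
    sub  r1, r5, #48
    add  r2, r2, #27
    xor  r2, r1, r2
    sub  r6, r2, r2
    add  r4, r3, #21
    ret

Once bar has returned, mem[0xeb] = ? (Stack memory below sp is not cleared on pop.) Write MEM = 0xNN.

prologue: push r0 → mem[0xeb]=0x53, sp=0xeb
prologue: push r1 → mem[0xea]=0x8e, sp=0xea
prologue: push r6 → mem[0xe9]=0xcf, sp=0xe9
body[0] mov  r1, #0x0e → r1=0x0e
body[1] mov  r4, #0x3e → r4=0x3e
body[2] sub  r0, r5, r6 → r0=0xd9
body[3] sub  r1, r5, #48 → r1=0x78
body[4] add  r2, r2, #27 → r2=0x7f
body[5] xor  r2, r1, r2 → r2=0x07
body[6] sub  r6, r2, r2 → r6=0x00
body[7] add  r4, r3, #21 → r4=0xea
epilogue: pop r6=0xcf, sp=0xea
epilogue: pop r1=0x8e, sp=0xeb
epilogue: pop r0=0x53, sp=0xec
prologue pushed ['r0', 'r1', 'r6'] at ['0xeb', '0xea', '0xe9']

MEM = 0x53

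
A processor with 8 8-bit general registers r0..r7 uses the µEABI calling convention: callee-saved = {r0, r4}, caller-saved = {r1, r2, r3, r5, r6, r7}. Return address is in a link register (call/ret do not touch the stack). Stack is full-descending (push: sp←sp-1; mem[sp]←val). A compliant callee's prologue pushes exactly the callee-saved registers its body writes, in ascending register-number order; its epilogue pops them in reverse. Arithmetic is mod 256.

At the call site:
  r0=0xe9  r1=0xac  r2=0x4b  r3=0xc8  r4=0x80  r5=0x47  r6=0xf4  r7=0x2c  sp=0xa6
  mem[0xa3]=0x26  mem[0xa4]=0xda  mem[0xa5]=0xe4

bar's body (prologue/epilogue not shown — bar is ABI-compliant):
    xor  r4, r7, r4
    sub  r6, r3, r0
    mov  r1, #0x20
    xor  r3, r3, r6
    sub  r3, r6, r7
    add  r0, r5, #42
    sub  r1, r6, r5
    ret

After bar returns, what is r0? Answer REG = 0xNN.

prologue: push r0 -> mem[0xa5]=0xe9, sp=0xa5
prologue: push r4 -> mem[0xa4]=0x80, sp=0xa4
body[0] xor  r4, r7, r4 -> r4=0xac
body[1] sub  r6, r3, r0 -> r6=0xdf
body[2] mov  r1, #0x20 -> r1=0x20
body[3] xor  r3, r3, r6 -> r3=0x17
body[4] sub  r3, r6, r7 -> r3=0xb3
body[5] add  r0, r5, #42 -> r0=0x71
body[6] sub  r1, r6, r5 -> r1=0x98
epilogue: pop r4=0x80, sp=0xa5
epilogue: pop r0=0xe9, sp=0xa6
r0 is callee-saved -> restored

REG = 0xe9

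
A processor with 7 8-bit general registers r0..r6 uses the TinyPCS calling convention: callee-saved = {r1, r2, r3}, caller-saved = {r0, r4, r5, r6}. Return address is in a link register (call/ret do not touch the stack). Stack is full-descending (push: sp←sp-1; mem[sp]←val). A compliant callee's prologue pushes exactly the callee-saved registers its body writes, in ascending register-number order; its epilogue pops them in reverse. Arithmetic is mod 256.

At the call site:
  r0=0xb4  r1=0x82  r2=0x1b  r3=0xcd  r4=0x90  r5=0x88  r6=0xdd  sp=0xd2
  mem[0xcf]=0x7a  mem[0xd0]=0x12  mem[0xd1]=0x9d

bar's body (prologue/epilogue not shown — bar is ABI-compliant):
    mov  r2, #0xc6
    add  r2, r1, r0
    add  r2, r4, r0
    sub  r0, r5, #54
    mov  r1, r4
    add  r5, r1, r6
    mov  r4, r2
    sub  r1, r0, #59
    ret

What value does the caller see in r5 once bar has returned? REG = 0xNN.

prologue: push r1 -> mem[0xd1]=0x82, sp=0xd1
prologue: push r2 -> mem[0xd0]=0x1b, sp=0xd0
body[0] mov  r2, #0xc6 -> r2=0xc6
body[1] add  r2, r1, r0 -> r2=0x36
body[2] add  r2, r4, r0 -> r2=0x44
body[3] sub  r0, r5, #54 -> r0=0x52
body[4] mov  r1, r4 -> r1=0x90
body[5] add  r5, r1, r6 -> r5=0x6d
body[6] mov  r4, r2 -> r4=0x44
body[7] sub  r1, r0, #59 -> r1=0x17
epilogue: pop r2=0x1b, sp=0xd1
epilogue: pop r1=0x82, sp=0xd2
r5 is caller-saved -> body value

REG = 0x6d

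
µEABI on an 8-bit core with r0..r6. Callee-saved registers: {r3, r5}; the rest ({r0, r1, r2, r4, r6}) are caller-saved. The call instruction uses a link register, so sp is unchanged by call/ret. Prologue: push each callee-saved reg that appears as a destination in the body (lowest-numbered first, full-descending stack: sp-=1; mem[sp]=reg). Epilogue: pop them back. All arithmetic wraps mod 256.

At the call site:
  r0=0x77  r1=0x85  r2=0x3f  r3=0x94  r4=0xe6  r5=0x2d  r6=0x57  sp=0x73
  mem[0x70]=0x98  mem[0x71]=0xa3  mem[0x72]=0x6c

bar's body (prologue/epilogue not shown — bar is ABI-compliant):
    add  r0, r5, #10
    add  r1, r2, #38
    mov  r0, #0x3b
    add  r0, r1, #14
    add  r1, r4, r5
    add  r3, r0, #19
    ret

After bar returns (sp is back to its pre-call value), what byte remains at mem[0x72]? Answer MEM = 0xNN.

MEM = 0x94

prologue: push r3 -> mem[0x72]=0x94, sp=0x72
body[0] add  r0, r5, #10 -> r0=0x37
body[1] add  r1, r2, #38 -> r1=0x65
body[2] mov  r0, #0x3b -> r0=0x3b
body[3] add  r0, r1, #14 -> r0=0x73
body[4] add  r1, r4, r5 -> r1=0x13
body[5] add  r3, r0, #19 -> r3=0x86
epilogue: pop r3=0x94, sp=0x73
prologue pushed ['r3'] at ['0x72']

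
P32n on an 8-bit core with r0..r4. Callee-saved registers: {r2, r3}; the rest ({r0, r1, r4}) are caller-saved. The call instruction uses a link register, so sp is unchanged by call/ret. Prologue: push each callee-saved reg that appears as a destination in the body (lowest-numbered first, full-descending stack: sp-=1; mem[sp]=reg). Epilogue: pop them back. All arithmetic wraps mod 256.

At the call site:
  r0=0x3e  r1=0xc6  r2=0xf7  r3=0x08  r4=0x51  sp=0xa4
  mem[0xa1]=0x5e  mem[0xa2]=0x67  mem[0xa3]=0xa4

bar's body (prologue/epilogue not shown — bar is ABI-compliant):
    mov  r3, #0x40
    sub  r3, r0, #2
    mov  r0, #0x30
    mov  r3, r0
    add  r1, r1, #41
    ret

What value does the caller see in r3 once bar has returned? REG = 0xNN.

prologue: push r3 → mem[0xa3]=0x08, sp=0xa3
body[0] mov  r3, #0x40 → r3=0x40
body[1] sub  r3, r0, #2 → r3=0x3c
body[2] mov  r0, #0x30 → r0=0x30
body[3] mov  r3, r0 → r3=0x30
body[4] add  r1, r1, #41 → r1=0xef
epilogue: pop r3=0x08, sp=0xa4
r3 is callee-saved → restored

REG = 0x08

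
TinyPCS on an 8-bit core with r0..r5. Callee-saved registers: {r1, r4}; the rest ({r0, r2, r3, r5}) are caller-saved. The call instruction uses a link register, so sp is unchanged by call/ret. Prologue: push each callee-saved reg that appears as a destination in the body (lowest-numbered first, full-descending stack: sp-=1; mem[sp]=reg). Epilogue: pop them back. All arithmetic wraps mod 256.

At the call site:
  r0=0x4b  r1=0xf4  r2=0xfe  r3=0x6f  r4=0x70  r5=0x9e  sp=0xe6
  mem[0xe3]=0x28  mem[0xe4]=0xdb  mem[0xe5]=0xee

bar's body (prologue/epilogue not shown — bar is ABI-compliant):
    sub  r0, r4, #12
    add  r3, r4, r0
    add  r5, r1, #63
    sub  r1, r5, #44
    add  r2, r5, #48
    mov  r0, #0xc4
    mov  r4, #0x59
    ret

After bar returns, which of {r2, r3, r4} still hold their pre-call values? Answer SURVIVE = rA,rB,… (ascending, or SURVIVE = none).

SURVIVE = r4

prologue: push r1 -> mem[0xe5]=0xf4, sp=0xe5
prologue: push r4 -> mem[0xe4]=0x70, sp=0xe4
body[0] sub  r0, r4, #12 -> r0=0x64
body[1] add  r3, r4, r0 -> r3=0xd4
body[2] add  r5, r1, #63 -> r5=0x33
body[3] sub  r1, r5, #44 -> r1=0x07
body[4] add  r2, r5, #48 -> r2=0x63
body[5] mov  r0, #0xc4 -> r0=0xc4
body[6] mov  r4, #0x59 -> r4=0x59
epilogue: pop r4=0x70, sp=0xe5
epilogue: pop r1=0xf4, sp=0xe6
r2: caller-saved, written=True
r3: caller-saved, written=True
r4: callee-saved, written=True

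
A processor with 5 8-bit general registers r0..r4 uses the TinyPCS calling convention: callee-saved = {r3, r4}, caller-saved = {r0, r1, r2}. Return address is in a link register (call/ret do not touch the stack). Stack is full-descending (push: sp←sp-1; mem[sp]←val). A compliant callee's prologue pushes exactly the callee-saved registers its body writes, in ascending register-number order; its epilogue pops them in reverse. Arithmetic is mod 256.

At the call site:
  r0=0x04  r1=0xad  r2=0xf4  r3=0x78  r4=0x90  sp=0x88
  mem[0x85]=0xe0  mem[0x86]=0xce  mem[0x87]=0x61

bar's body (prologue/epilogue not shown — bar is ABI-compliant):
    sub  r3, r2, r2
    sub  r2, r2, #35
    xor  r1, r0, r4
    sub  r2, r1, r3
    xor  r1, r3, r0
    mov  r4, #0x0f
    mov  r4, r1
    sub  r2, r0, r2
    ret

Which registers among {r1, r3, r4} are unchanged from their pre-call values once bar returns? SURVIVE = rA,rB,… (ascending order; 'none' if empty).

SURVIVE = r3,r4

prologue: push r3 -> mem[0x87]=0x78, sp=0x87
prologue: push r4 -> mem[0x86]=0x90, sp=0x86
body[0] sub  r3, r2, r2 -> r3=0x00
body[1] sub  r2, r2, #35 -> r2=0xd1
body[2] xor  r1, r0, r4 -> r1=0x94
body[3] sub  r2, r1, r3 -> r2=0x94
body[4] xor  r1, r3, r0 -> r1=0x04
body[5] mov  r4, #0x0f -> r4=0x0f
body[6] mov  r4, r1 -> r4=0x04
body[7] sub  r2, r0, r2 -> r2=0x70
epilogue: pop r4=0x90, sp=0x87
epilogue: pop r3=0x78, sp=0x88
r1: caller-saved, written=True
r3: callee-saved, written=True
r4: callee-saved, written=True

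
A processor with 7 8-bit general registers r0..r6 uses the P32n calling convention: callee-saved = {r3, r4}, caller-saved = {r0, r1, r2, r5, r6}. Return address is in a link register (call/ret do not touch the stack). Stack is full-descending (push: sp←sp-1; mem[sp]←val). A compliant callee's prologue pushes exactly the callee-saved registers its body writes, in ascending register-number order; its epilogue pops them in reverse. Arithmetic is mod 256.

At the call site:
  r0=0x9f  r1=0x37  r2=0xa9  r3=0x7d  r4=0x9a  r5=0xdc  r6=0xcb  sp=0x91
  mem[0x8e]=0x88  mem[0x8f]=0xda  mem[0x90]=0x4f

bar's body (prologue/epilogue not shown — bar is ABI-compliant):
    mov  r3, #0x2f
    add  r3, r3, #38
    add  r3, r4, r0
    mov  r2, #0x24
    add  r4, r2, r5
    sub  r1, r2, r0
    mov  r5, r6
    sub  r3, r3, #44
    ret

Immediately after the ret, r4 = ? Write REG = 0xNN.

REG = 0x9a

prologue: push r3 -> mem[0x90]=0x7d, sp=0x90
prologue: push r4 -> mem[0x8f]=0x9a, sp=0x8f
body[0] mov  r3, #0x2f -> r3=0x2f
body[1] add  r3, r3, #38 -> r3=0x55
body[2] add  r3, r4, r0 -> r3=0x39
body[3] mov  r2, #0x24 -> r2=0x24
body[4] add  r4, r2, r5 -> r4=0x00
body[5] sub  r1, r2, r0 -> r1=0x85
body[6] mov  r5, r6 -> r5=0xcb
body[7] sub  r3, r3, #44 -> r3=0x0d
epilogue: pop r4=0x9a, sp=0x90
epilogue: pop r3=0x7d, sp=0x91
r4 is callee-saved -> restored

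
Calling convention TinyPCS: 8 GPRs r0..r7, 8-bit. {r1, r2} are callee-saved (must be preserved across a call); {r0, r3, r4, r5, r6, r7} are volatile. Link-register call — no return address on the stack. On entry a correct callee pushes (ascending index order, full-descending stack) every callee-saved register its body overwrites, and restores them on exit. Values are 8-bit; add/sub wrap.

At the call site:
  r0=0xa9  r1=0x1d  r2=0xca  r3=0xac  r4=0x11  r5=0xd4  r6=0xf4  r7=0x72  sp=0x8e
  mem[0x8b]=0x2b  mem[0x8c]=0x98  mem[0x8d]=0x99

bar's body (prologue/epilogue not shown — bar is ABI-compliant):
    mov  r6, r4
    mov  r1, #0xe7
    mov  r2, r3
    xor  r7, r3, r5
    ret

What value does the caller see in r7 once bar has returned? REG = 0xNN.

REG = 0x78

prologue: push r1 → mem[0x8d]=0x1d, sp=0x8d
prologue: push r2 → mem[0x8c]=0xca, sp=0x8c
body[0] mov  r6, r4 → r6=0x11
body[1] mov  r1, #0xe7 → r1=0xe7
body[2] mov  r2, r3 → r2=0xac
body[3] xor  r7, r3, r5 → r7=0x78
epilogue: pop r2=0xca, sp=0x8d
epilogue: pop r1=0x1d, sp=0x8e
r7 is caller-saved → body value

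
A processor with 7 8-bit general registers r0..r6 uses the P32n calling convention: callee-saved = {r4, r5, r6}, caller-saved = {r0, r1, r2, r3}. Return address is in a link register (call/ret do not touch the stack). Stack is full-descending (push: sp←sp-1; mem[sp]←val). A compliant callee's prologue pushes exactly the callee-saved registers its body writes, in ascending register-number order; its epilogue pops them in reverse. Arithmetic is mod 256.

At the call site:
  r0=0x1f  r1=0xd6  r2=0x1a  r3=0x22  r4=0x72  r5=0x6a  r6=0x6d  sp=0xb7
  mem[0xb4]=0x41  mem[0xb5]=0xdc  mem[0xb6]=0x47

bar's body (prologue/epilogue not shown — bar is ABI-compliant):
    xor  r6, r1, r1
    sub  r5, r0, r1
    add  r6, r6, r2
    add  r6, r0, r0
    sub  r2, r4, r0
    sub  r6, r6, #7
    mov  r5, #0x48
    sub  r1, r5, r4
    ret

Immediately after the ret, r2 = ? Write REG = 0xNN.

REG = 0x53

prologue: push r5 -> mem[0xb6]=0x6a, sp=0xb6
prologue: push r6 -> mem[0xb5]=0x6d, sp=0xb5
body[0] xor  r6, r1, r1 -> r6=0x00
body[1] sub  r5, r0, r1 -> r5=0x49
body[2] add  r6, r6, r2 -> r6=0x1a
body[3] add  r6, r0, r0 -> r6=0x3e
body[4] sub  r2, r4, r0 -> r2=0x53
body[5] sub  r6, r6, #7 -> r6=0x37
body[6] mov  r5, #0x48 -> r5=0x48
body[7] sub  r1, r5, r4 -> r1=0xd6
epilogue: pop r6=0x6d, sp=0xb6
epilogue: pop r5=0x6a, sp=0xb7
r2 is caller-saved -> body value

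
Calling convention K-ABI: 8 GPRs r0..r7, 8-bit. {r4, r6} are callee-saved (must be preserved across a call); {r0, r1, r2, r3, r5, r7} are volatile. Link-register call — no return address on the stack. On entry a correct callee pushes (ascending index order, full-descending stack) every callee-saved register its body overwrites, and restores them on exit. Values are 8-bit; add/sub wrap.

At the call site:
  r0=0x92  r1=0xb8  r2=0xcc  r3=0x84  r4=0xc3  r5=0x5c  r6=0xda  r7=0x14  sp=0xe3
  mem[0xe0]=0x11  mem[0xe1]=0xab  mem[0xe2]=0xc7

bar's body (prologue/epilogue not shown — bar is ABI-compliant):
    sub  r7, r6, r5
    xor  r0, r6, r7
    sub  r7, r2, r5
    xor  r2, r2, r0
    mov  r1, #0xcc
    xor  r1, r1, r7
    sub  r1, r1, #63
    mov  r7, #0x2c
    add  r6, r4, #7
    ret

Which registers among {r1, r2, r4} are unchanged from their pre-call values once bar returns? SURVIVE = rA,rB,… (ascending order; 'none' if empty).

prologue: push r6 → mem[0xe2]=0xda, sp=0xe2
body[0] sub  r7, r6, r5 → r7=0x7e
body[1] xor  r0, r6, r7 → r0=0xa4
body[2] sub  r7, r2, r5 → r7=0x70
body[3] xor  r2, r2, r0 → r2=0x68
body[4] mov  r1, #0xcc → r1=0xcc
body[5] xor  r1, r1, r7 → r1=0xbc
body[6] sub  r1, r1, #63 → r1=0x7d
body[7] mov  r7, #0x2c → r7=0x2c
body[8] add  r6, r4, #7 → r6=0xca
epilogue: pop r6=0xda, sp=0xe3
r1: caller-saved, written=True
r2: caller-saved, written=True
r4: callee-saved, written=False

SURVIVE = r4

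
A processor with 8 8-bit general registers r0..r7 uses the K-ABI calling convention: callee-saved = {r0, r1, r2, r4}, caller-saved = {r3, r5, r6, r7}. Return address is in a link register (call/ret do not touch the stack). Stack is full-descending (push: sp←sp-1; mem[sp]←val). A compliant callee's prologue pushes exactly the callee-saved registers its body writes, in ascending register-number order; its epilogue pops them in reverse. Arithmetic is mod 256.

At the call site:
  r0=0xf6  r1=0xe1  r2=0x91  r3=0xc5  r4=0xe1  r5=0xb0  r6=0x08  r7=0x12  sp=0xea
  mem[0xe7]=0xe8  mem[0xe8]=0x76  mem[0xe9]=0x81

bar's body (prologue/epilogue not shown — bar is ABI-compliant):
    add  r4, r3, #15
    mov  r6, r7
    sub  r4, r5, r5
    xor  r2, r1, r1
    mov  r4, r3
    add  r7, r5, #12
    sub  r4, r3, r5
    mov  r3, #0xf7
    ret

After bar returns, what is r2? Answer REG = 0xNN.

REG = 0x91

prologue: push r2 -> mem[0xe9]=0x91, sp=0xe9
prologue: push r4 -> mem[0xe8]=0xe1, sp=0xe8
body[0] add  r4, r3, #15 -> r4=0xd4
body[1] mov  r6, r7 -> r6=0x12
body[2] sub  r4, r5, r5 -> r4=0x00
body[3] xor  r2, r1, r1 -> r2=0x00
body[4] mov  r4, r3 -> r4=0xc5
body[5] add  r7, r5, #12 -> r7=0xbc
body[6] sub  r4, r3, r5 -> r4=0x15
body[7] mov  r3, #0xf7 -> r3=0xf7
epilogue: pop r4=0xe1, sp=0xe9
epilogue: pop r2=0x91, sp=0xea
r2 is callee-saved -> restored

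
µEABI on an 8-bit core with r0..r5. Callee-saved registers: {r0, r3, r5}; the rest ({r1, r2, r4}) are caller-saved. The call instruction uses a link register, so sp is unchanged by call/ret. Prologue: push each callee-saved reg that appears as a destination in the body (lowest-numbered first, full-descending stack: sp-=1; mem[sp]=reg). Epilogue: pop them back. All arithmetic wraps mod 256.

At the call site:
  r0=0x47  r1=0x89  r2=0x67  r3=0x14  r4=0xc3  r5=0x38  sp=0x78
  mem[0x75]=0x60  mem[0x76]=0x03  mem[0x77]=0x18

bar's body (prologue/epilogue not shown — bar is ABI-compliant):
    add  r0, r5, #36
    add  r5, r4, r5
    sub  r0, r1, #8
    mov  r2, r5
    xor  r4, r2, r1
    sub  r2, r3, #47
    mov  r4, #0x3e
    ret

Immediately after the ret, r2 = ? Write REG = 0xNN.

REG = 0xe5

prologue: push r0 -> mem[0x77]=0x47, sp=0x77
prologue: push r5 -> mem[0x76]=0x38, sp=0x76
body[0] add  r0, r5, #36 -> r0=0x5c
body[1] add  r5, r4, r5 -> r5=0xfb
body[2] sub  r0, r1, #8 -> r0=0x81
body[3] mov  r2, r5 -> r2=0xfb
body[4] xor  r4, r2, r1 -> r4=0x72
body[5] sub  r2, r3, #47 -> r2=0xe5
body[6] mov  r4, #0x3e -> r4=0x3e
epilogue: pop r5=0x38, sp=0x77
epilogue: pop r0=0x47, sp=0x78
r2 is caller-saved -> body value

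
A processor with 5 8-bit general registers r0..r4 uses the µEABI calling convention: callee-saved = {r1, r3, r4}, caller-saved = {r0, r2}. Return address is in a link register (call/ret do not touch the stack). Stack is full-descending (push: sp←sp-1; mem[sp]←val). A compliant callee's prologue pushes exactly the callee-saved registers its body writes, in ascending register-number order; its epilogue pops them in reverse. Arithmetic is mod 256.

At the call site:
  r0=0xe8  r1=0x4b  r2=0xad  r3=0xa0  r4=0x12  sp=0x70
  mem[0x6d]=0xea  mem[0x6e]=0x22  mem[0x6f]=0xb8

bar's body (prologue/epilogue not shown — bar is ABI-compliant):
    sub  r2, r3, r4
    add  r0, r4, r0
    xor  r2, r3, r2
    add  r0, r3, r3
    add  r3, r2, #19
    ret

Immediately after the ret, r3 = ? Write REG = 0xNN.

REG = 0xa0

prologue: push r3 → mem[0x6f]=0xa0, sp=0x6f
body[0] sub  r2, r3, r4 → r2=0x8e
body[1] add  r0, r4, r0 → r0=0xfa
body[2] xor  r2, r3, r2 → r2=0x2e
body[3] add  r0, r3, r3 → r0=0x40
body[4] add  r3, r2, #19 → r3=0x41
epilogue: pop r3=0xa0, sp=0x70
r3 is callee-saved → restored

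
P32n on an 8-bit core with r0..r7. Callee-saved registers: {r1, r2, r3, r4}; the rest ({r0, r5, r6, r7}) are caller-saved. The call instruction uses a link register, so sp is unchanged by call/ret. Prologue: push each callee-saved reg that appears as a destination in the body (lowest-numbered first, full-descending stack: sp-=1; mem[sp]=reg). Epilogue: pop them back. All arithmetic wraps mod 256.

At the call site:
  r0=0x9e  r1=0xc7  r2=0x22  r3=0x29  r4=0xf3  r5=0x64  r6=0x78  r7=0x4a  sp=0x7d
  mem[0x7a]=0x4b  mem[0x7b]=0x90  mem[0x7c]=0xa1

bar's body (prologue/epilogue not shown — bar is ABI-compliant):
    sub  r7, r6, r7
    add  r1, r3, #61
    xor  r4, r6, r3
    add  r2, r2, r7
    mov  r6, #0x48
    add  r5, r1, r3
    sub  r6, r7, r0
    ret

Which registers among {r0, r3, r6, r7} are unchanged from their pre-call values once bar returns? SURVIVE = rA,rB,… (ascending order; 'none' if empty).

SURVIVE = r0,r3

prologue: push r1 → mem[0x7c]=0xc7, sp=0x7c
prologue: push r2 → mem[0x7b]=0x22, sp=0x7b
prologue: push r4 → mem[0x7a]=0xf3, sp=0x7a
body[0] sub  r7, r6, r7 → r7=0x2e
body[1] add  r1, r3, #61 → r1=0x66
body[2] xor  r4, r6, r3 → r4=0x51
body[3] add  r2, r2, r7 → r2=0x50
body[4] mov  r6, #0x48 → r6=0x48
body[5] add  r5, r1, r3 → r5=0x8f
body[6] sub  r6, r7, r0 → r6=0x90
epilogue: pop r4=0xf3, sp=0x7b
epilogue: pop r2=0x22, sp=0x7c
epilogue: pop r1=0xc7, sp=0x7d
r0: caller-saved, written=False
r3: callee-saved, written=False
r6: caller-saved, written=True
r7: caller-saved, written=True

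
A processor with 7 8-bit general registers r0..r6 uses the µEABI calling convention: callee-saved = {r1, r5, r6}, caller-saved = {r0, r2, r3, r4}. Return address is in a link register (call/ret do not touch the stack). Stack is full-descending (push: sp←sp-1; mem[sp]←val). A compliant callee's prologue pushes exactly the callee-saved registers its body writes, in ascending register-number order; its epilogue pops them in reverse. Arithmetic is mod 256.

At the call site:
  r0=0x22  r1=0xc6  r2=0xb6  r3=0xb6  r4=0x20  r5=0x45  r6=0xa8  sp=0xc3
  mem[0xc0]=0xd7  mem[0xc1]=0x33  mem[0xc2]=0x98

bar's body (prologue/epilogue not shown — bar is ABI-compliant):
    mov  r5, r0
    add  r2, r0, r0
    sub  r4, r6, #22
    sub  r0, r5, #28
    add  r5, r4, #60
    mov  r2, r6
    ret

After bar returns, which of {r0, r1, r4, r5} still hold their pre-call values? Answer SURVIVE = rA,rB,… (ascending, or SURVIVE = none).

prologue: push r5 → mem[0xc2]=0x45, sp=0xc2
body[0] mov  r5, r0 → r5=0x22
body[1] add  r2, r0, r0 → r2=0x44
body[2] sub  r4, r6, #22 → r4=0x92
body[3] sub  r0, r5, #28 → r0=0x06
body[4] add  r5, r4, #60 → r5=0xce
body[5] mov  r2, r6 → r2=0xa8
epilogue: pop r5=0x45, sp=0xc3
r0: caller-saved, written=True
r1: callee-saved, written=False
r4: caller-saved, written=True
r5: callee-saved, written=True

SURVIVE = r1,r5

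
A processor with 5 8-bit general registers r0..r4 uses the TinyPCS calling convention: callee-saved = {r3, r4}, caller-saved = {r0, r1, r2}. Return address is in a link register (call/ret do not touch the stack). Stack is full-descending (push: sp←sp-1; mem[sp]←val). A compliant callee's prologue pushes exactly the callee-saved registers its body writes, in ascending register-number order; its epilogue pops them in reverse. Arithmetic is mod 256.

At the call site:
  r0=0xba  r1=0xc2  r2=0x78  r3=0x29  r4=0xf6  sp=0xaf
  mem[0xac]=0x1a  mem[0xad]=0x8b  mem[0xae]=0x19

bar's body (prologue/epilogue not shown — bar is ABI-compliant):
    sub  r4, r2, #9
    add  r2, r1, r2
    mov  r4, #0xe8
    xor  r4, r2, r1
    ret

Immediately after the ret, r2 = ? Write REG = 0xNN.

prologue: push r4 → mem[0xae]=0xf6, sp=0xae
body[0] sub  r4, r2, #9 → r4=0x6f
body[1] add  r2, r1, r2 → r2=0x3a
body[2] mov  r4, #0xe8 → r4=0xe8
body[3] xor  r4, r2, r1 → r4=0xf8
epilogue: pop r4=0xf6, sp=0xaf
r2 is caller-saved → body value

REG = 0x3a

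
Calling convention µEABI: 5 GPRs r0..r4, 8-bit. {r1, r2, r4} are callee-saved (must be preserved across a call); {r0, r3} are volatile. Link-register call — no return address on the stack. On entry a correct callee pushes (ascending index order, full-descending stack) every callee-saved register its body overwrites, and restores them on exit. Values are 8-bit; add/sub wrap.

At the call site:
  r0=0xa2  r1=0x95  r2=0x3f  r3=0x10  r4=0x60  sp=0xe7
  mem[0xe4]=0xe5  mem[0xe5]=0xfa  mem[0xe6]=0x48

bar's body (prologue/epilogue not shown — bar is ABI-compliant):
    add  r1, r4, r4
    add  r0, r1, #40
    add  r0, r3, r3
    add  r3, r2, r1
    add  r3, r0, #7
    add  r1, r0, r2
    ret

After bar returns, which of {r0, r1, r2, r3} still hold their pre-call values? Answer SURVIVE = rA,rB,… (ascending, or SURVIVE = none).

prologue: push r1 -> mem[0xe6]=0x95, sp=0xe6
body[0] add  r1, r4, r4 -> r1=0xc0
body[1] add  r0, r1, #40 -> r0=0xe8
body[2] add  r0, r3, r3 -> r0=0x20
body[3] add  r3, r2, r1 -> r3=0xff
body[4] add  r3, r0, #7 -> r3=0x27
body[5] add  r1, r0, r2 -> r1=0x5f
epilogue: pop r1=0x95, sp=0xe7
r0: caller-saved, written=True
r1: callee-saved, written=True
r2: callee-saved, written=False
r3: caller-saved, written=True

SURVIVE = r1,r2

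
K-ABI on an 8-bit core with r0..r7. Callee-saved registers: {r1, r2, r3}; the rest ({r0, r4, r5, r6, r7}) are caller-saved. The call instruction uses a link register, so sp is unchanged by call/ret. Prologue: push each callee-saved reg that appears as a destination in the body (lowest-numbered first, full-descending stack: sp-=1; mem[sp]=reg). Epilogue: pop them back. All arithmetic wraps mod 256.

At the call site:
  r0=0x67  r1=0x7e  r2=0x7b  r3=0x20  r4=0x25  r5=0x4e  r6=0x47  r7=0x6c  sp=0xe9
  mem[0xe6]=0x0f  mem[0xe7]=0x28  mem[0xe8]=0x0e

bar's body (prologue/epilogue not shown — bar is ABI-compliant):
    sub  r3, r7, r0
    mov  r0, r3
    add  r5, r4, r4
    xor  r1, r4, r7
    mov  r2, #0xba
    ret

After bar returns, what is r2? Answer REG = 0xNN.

REG = 0x7b

prologue: push r1 -> mem[0xe8]=0x7e, sp=0xe8
prologue: push r2 -> mem[0xe7]=0x7b, sp=0xe7
prologue: push r3 -> mem[0xe6]=0x20, sp=0xe6
body[0] sub  r3, r7, r0 -> r3=0x05
body[1] mov  r0, r3 -> r0=0x05
body[2] add  r5, r4, r4 -> r5=0x4a
body[3] xor  r1, r4, r7 -> r1=0x49
body[4] mov  r2, #0xba -> r2=0xba
epilogue: pop r3=0x20, sp=0xe7
epilogue: pop r2=0x7b, sp=0xe8
epilogue: pop r1=0x7e, sp=0xe9
r2 is callee-saved -> restored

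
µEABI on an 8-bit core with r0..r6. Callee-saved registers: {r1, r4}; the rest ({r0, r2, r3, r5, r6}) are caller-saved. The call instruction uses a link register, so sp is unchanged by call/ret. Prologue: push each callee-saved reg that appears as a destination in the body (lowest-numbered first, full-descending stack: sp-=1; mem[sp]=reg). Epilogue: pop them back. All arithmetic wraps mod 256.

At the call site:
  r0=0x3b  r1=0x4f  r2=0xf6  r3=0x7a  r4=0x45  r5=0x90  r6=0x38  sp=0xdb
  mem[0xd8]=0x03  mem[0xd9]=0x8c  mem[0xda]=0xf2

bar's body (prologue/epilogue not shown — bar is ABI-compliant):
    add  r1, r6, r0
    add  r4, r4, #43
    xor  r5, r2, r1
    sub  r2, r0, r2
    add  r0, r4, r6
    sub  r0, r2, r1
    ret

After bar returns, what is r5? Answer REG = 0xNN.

prologue: push r1 → mem[0xda]=0x4f, sp=0xda
prologue: push r4 → mem[0xd9]=0x45, sp=0xd9
body[0] add  r1, r6, r0 → r1=0x73
body[1] add  r4, r4, #43 → r4=0x70
body[2] xor  r5, r2, r1 → r5=0x85
body[3] sub  r2, r0, r2 → r2=0x45
body[4] add  r0, r4, r6 → r0=0xa8
body[5] sub  r0, r2, r1 → r0=0xd2
epilogue: pop r4=0x45, sp=0xda
epilogue: pop r1=0x4f, sp=0xdb
r5 is caller-saved → body value

REG = 0x85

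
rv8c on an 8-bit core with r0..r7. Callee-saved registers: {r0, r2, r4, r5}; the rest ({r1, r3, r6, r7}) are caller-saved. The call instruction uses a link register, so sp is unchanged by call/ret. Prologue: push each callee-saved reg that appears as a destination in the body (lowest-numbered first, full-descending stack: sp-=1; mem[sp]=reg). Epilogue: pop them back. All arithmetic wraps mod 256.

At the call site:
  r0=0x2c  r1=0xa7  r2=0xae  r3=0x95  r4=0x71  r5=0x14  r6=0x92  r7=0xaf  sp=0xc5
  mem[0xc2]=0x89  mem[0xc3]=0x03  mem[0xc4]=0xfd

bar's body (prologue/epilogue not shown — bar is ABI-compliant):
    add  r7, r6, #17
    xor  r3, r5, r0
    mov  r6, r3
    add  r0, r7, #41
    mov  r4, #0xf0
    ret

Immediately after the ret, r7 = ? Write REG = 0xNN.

REG = 0xa3

prologue: push r0 → mem[0xc4]=0x2c, sp=0xc4
prologue: push r4 → mem[0xc3]=0x71, sp=0xc3
body[0] add  r7, r6, #17 → r7=0xa3
body[1] xor  r3, r5, r0 → r3=0x38
body[2] mov  r6, r3 → r6=0x38
body[3] add  r0, r7, #41 → r0=0xcc
body[4] mov  r4, #0xf0 → r4=0xf0
epilogue: pop r4=0x71, sp=0xc4
epilogue: pop r0=0x2c, sp=0xc5
r7 is caller-saved → body value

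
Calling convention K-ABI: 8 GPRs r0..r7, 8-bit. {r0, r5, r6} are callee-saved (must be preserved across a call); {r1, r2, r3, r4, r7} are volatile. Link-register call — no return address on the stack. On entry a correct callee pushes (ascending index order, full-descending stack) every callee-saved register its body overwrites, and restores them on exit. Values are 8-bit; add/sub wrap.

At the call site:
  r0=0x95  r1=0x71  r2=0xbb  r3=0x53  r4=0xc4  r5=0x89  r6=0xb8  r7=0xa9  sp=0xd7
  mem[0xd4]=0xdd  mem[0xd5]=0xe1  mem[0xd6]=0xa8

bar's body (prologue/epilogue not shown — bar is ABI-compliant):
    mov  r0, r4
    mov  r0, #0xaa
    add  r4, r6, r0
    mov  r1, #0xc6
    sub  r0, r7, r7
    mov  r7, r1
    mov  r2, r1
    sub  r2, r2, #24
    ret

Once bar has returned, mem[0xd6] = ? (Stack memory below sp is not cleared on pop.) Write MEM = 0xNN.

MEM = 0x95

prologue: push r0 -> mem[0xd6]=0x95, sp=0xd6
body[0] mov  r0, r4 -> r0=0xc4
body[1] mov  r0, #0xaa -> r0=0xaa
body[2] add  r4, r6, r0 -> r4=0x62
body[3] mov  r1, #0xc6 -> r1=0xc6
body[4] sub  r0, r7, r7 -> r0=0x00
body[5] mov  r7, r1 -> r7=0xc6
body[6] mov  r2, r1 -> r2=0xc6
body[7] sub  r2, r2, #24 -> r2=0xae
epilogue: pop r0=0x95, sp=0xd7
prologue pushed ['r0'] at ['0xd6']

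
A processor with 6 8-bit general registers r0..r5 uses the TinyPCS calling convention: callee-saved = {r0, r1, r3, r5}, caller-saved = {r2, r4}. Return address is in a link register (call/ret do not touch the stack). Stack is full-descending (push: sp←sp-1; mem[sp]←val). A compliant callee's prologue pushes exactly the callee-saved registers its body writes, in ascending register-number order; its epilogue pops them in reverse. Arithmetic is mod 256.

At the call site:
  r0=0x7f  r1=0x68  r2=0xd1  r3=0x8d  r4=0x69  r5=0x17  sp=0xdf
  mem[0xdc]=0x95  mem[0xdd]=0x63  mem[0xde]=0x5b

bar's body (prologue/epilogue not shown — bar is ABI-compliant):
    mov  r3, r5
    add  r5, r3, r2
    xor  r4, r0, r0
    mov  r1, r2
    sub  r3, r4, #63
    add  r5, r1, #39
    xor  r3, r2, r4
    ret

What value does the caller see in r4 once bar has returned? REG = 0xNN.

REG = 0x00

prologue: push r1 → mem[0xde]=0x68, sp=0xde
prologue: push r3 → mem[0xdd]=0x8d, sp=0xdd
prologue: push r5 → mem[0xdc]=0x17, sp=0xdc
body[0] mov  r3, r5 → r3=0x17
body[1] add  r5, r3, r2 → r5=0xe8
body[2] xor  r4, r0, r0 → r4=0x00
body[3] mov  r1, r2 → r1=0xd1
body[4] sub  r3, r4, #63 → r3=0xc1
body[5] add  r5, r1, #39 → r5=0xf8
body[6] xor  r3, r2, r4 → r3=0xd1
epilogue: pop r5=0x17, sp=0xdd
epilogue: pop r3=0x8d, sp=0xde
epilogue: pop r1=0x68, sp=0xdf
r4 is caller-saved → body value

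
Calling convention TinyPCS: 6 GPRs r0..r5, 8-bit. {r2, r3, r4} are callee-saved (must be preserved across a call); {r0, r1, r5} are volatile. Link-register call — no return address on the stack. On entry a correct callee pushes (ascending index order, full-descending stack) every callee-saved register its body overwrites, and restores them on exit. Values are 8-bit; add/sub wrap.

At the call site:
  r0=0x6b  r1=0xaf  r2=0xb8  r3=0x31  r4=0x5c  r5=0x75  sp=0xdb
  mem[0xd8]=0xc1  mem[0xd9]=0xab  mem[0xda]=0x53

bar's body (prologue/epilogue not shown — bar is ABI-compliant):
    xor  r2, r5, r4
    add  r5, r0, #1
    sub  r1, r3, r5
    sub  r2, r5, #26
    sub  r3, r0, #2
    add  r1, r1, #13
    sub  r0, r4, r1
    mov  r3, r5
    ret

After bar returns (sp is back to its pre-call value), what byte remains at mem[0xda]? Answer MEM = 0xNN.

MEM = 0xb8

prologue: push r2 -> mem[0xda]=0xb8, sp=0xda
prologue: push r3 -> mem[0xd9]=0x31, sp=0xd9
body[0] xor  r2, r5, r4 -> r2=0x29
body[1] add  r5, r0, #1 -> r5=0x6c
body[2] sub  r1, r3, r5 -> r1=0xc5
body[3] sub  r2, r5, #26 -> r2=0x52
body[4] sub  r3, r0, #2 -> r3=0x69
body[5] add  r1, r1, #13 -> r1=0xd2
body[6] sub  r0, r4, r1 -> r0=0x8a
body[7] mov  r3, r5 -> r3=0x6c
epilogue: pop r3=0x31, sp=0xda
epilogue: pop r2=0xb8, sp=0xdb
prologue pushed ['r2', 'r3'] at ['0xda', '0xd9']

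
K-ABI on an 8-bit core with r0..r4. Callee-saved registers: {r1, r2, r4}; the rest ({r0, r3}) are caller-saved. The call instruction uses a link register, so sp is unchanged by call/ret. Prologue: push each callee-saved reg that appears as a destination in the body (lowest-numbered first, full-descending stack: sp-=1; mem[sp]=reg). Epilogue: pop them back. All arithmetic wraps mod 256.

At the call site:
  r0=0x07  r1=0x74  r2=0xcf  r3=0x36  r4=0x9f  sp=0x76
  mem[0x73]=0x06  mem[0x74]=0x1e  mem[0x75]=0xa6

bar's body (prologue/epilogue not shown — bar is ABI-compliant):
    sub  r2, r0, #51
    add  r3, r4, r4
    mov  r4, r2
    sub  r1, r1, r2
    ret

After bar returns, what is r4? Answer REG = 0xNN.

prologue: push r1 → mem[0x75]=0x74, sp=0x75
prologue: push r2 → mem[0x74]=0xcf, sp=0x74
prologue: push r4 → mem[0x73]=0x9f, sp=0x73
body[0] sub  r2, r0, #51 → r2=0xd4
body[1] add  r3, r4, r4 → r3=0x3e
body[2] mov  r4, r2 → r4=0xd4
body[3] sub  r1, r1, r2 → r1=0xa0
epilogue: pop r4=0x9f, sp=0x74
epilogue: pop r2=0xcf, sp=0x75
epilogue: pop r1=0x74, sp=0x76
r4 is callee-saved → restored

REG = 0x9f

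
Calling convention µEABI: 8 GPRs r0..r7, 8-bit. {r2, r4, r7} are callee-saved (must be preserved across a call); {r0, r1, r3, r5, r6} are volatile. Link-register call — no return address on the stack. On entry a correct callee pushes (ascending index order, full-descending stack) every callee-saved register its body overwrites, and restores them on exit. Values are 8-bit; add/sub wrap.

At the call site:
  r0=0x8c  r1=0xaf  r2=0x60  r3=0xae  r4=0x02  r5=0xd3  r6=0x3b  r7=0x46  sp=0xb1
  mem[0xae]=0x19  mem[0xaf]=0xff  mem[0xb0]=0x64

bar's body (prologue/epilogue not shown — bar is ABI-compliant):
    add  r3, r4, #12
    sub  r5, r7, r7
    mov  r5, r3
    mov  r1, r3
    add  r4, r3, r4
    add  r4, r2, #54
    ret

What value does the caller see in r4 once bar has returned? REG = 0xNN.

prologue: push r4 -> mem[0xb0]=0x02, sp=0xb0
body[0] add  r3, r4, #12 -> r3=0x0e
body[1] sub  r5, r7, r7 -> r5=0x00
body[2] mov  r5, r3 -> r5=0x0e
body[3] mov  r1, r3 -> r1=0x0e
body[4] add  r4, r3, r4 -> r4=0x10
body[5] add  r4, r2, #54 -> r4=0x96
epilogue: pop r4=0x02, sp=0xb1
r4 is callee-saved -> restored

REG = 0x02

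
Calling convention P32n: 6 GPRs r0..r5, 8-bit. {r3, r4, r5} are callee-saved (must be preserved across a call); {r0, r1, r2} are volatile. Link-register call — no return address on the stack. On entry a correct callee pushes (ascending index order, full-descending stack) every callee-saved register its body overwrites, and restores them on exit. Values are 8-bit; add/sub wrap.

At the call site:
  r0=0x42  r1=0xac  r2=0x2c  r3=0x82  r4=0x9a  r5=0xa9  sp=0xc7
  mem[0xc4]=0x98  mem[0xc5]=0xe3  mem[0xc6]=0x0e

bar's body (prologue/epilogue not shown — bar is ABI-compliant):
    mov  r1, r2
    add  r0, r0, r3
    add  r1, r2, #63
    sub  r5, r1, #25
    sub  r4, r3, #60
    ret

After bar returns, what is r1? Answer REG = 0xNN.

REG = 0x6b

prologue: push r4 -> mem[0xc6]=0x9a, sp=0xc6
prologue: push r5 -> mem[0xc5]=0xa9, sp=0xc5
body[0] mov  r1, r2 -> r1=0x2c
body[1] add  r0, r0, r3 -> r0=0xc4
body[2] add  r1, r2, #63 -> r1=0x6b
body[3] sub  r5, r1, #25 -> r5=0x52
body[4] sub  r4, r3, #60 -> r4=0x46
epilogue: pop r5=0xa9, sp=0xc6
epilogue: pop r4=0x9a, sp=0xc7
r1 is caller-saved -> body value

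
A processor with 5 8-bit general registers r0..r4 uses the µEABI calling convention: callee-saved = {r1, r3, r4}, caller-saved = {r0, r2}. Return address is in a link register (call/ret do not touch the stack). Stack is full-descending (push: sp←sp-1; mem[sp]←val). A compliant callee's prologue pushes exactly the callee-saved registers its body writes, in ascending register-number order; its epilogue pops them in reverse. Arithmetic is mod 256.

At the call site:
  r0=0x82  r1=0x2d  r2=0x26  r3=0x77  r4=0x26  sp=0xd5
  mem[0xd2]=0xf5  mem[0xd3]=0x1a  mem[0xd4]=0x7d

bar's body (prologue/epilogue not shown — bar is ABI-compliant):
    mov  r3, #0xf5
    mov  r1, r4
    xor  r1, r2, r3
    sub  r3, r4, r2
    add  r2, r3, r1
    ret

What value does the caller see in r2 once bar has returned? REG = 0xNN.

prologue: push r1 → mem[0xd4]=0x2d, sp=0xd4
prologue: push r3 → mem[0xd3]=0x77, sp=0xd3
body[0] mov  r3, #0xf5 → r3=0xf5
body[1] mov  r1, r4 → r1=0x26
body[2] xor  r1, r2, r3 → r1=0xd3
body[3] sub  r3, r4, r2 → r3=0x00
body[4] add  r2, r3, r1 → r2=0xd3
epilogue: pop r3=0x77, sp=0xd4
epilogue: pop r1=0x2d, sp=0xd5
r2 is caller-saved → body value

REG = 0xd3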